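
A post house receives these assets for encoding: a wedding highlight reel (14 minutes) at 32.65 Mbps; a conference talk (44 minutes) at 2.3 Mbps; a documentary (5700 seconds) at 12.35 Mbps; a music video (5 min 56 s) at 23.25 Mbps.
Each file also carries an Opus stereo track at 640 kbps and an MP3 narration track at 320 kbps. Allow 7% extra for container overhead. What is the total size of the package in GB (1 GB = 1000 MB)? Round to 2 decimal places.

16.23 GB

Audio total: 640 + 320 = 960 kbps = 0.960 Mbps.
wedding highlight reel: 33.610 Mbps × 840 s × 1.07 = 30208.7 Mb
conference talk: 3.260 Mbps × 2640 s × 1.07 = 9208.8 Mb
documentary: 13.310 Mbps × 5700 s × 1.07 = 81177.7 Mb
music video: 24.210 Mbps × 356 s × 1.07 = 9222.1 Mb
Total: 129817.3 Mb = 16227.2 MB.
= 16.23 GB.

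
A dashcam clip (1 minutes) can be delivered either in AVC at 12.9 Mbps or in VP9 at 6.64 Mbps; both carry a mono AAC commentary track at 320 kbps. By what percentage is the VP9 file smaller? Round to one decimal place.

47.4%

Audio: 320 kbps = 0.320 Mbps.
AVC: 13.220 Mbps × 60 s = 793.2 Mb = 99.150 MB.
VP9: 6.960 Mbps × 60 s = 417.6 Mb = 52.200 MB.
Reduction: (1 − 52.200/99.150) × 100 = 47.35%.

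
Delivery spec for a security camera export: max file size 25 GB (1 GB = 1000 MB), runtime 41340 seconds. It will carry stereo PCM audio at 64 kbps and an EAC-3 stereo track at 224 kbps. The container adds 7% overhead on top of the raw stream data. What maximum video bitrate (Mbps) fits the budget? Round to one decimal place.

4.2 Mbps

Budget: 25 GB = 200000.0 Mb.
Stream payload after overhead: 200000.0 / 1.07 = 186915.9 Mb.
Total bitrate budget: 186915.9 Mb / 41340 s = 4.521 Mbps.
Audio total: 64 + 224 = 288 kbps = 0.288 Mbps.
Video: 4.521 − 0.288 = 4.233 Mbps.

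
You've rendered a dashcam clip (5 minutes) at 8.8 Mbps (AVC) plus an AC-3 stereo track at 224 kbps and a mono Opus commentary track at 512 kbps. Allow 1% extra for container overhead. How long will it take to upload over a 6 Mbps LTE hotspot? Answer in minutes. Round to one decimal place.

5 min = 300 s
Audio total: 224 + 512 = 736 kbps = 0.736 Mbps.
Total bitrate: 9.536 Mbps.
File: 9.536 Mbps × 300 s = 2860.8 Mb.
With 1% container overhead: ×1.01. → 2889.4 Mb.
At 6 Mbps: 2889.4 / 6 = 481.6 s ≈ 8.03 minutes.

8.0 minutes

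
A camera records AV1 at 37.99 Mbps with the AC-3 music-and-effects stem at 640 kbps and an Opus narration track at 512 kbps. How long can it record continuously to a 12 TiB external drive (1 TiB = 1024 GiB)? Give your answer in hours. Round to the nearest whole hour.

Audio total: 640 + 512 = 1152 kbps = 1.152 Mbps.
Total bitrate: 37.99 + 1.152 = 39.142 Mbps.
Capacity: 12 TiB = 105,553,116 Mb.
Recording time: 105,553,116 / 39.142 = 2,696,672 s ≈ 749 hours.

749 hours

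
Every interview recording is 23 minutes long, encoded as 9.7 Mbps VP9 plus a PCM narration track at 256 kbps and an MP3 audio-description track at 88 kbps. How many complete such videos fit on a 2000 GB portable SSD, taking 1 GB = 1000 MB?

1154

23 min = 1380 s
Audio total: 256 + 88 = 344 kbps = 0.344 Mbps.
Total bitrate: 10.044 Mbps.
Per item: 10.044 Mbps × 1380 s = 13,861 Mb = 1,733 MB.
Capacity: 2000 GB = 16,000,000 Mb; 1154.34 items → 1154 complete.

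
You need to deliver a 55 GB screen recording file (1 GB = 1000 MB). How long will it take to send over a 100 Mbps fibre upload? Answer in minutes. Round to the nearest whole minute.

73 minutes

File: 55 GB = 440000.0 Mb.
At 100 Mbps: 440000.0 / 100 = 4400.0 s ≈ 73.3 minutes.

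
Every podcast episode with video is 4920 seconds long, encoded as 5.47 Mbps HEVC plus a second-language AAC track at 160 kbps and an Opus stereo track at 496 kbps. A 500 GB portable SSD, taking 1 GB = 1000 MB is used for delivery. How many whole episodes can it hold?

Audio total: 160 + 496 = 656 kbps = 0.656 Mbps.
Total bitrate: 6.126 Mbps.
Per item: 6.126 Mbps × 4920 s = 30,140 Mb = 3,767 MB.
Capacity: 500 GB = 4,000,000 Mb; 132.71 items → 132 complete.

132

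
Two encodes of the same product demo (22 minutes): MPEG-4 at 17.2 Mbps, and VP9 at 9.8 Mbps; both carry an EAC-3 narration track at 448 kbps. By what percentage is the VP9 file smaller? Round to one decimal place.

41.9%

22 min = 1320 s
Audio: 448 kbps = 0.448 Mbps.
MPEG-4: 17.648 Mbps × 1320 s = 23295.4 Mb = 2.712 GiB.
VP9: 10.248 Mbps × 1320 s = 13527.4 Mb = 1.575 GiB.
Reduction: (1 − 1.575/2.712) × 100 = 41.93%.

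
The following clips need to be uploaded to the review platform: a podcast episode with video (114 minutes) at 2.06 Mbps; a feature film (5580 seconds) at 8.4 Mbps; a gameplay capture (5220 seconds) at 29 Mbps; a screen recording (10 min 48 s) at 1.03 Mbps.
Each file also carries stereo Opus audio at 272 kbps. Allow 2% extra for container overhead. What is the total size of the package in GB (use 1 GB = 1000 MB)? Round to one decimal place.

27.8 GB

Audio: 272 kbps = 0.272 Mbps.
podcast episode with video: 2.332 Mbps × 6840 s × 1.02 = 16269.9 Mb
feature film: 8.672 Mbps × 5580 s × 1.02 = 49357.6 Mb
gameplay capture: 29.272 Mbps × 5220 s × 1.02 = 155855.8 Mb
screen recording: 1.302 Mbps × 648 s × 1.02 = 860.6 Mb
Total: 222343.9 Mb = 27793.0 MB.
= 27.79 GB.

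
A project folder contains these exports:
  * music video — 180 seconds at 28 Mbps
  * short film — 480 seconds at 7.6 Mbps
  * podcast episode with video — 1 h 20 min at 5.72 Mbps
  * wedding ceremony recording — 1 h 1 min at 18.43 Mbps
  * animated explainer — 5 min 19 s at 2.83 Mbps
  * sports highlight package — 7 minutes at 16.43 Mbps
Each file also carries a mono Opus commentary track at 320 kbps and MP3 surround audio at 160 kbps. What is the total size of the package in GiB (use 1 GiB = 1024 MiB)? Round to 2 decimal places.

Audio total: 320 + 160 = 480 kbps = 0.480 Mbps.
music video: 28.480 Mbps × 180 s = 5126.4 Mb
short film: 8.080 Mbps × 480 s = 3878.4 Mb
podcast episode with video: 6.200 Mbps × 4800 s = 29760.0 Mb
wedding ceremony recording: 18.910 Mbps × 3660 s = 69210.6 Mb
animated explainer: 3.310 Mbps × 319 s = 1055.9 Mb
sports highlight package: 16.910 Mbps × 420 s = 7102.2 Mb
Total: 116133.5 Mb = 14516.7 MB.
= 13.52 GiB.

13.52 GiB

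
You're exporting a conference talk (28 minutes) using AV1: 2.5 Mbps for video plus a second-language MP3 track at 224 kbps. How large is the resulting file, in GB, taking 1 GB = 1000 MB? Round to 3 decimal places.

28 min = 1680 s
Audio: 224 kbps = 0.224 Mbps.
Total bitrate: 2.5 + 0.224 = 2.724 Mbps.
Stream data: 2.724 Mbps × 1680 s = 4576.3 Mb.
4,576 Mb ÷ 8 = 572.0 MB → 0.572 GB.

0.572 GB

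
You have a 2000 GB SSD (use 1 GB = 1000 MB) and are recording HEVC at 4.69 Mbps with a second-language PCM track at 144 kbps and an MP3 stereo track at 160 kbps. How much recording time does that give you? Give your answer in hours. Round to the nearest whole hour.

890 hours

Audio total: 144 + 160 = 304 kbps = 0.304 Mbps.
Total bitrate: 4.69 + 0.304 = 4.994 Mbps.
Capacity: 2000 GB = 16,000,000 Mb.
Recording time: 16,000,000 / 4.994 = 3,203,845 s ≈ 890 hours.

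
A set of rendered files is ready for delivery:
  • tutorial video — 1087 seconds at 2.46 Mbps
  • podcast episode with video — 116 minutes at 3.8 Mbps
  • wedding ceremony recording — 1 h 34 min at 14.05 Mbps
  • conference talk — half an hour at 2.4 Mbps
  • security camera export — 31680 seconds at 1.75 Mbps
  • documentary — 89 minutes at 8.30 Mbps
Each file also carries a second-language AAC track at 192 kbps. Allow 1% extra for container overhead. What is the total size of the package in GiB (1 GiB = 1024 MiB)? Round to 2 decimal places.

Audio: 192 kbps = 0.192 Mbps.
tutorial video: 2.652 Mbps × 1087 s × 1.01 = 2911.6 Mb
podcast episode with video: 3.992 Mbps × 6960 s × 1.01 = 28062.2 Mb
wedding ceremony recording: 14.242 Mbps × 5640 s × 1.01 = 81128.1 Mb
conference talk: 2.592 Mbps × 1800 s × 1.01 = 4712.3 Mb
security camera export: 1.942 Mbps × 31680 s × 1.01 = 62137.8 Mb
documentary: 8.492 Mbps × 5340 s × 1.01 = 45800.8 Mb
Total: 224752.6 Mb = 28094.1 MB.
= 26.16 GiB.

26.16 GiB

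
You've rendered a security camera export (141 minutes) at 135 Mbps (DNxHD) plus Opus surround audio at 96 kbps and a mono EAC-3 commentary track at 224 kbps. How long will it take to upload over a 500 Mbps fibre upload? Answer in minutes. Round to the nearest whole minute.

38 minutes

141 min = 8460 s
Audio total: 96 + 224 = 320 kbps = 0.320 Mbps.
Total bitrate: 135.320 Mbps.
File: 135.320 Mbps × 8460 s = 1144807.2 Mb.
At 500 Mbps: 1144807.2 / 500 = 2289.6 s ≈ 38.2 minutes.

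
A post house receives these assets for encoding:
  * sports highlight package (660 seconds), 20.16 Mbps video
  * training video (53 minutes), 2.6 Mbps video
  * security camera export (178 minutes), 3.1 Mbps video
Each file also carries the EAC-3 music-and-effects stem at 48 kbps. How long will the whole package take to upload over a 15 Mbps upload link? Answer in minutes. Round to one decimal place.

Audio: 48 kbps = 0.048 Mbps.
sports highlight package: 20.208 Mbps × 660 s = 13337.3 Mb
training video: 2.648 Mbps × 3180 s = 8420.6 Mb
security camera export: 3.148 Mbps × 10680 s = 33620.6 Mb
Total: 55378.6 Mb = 6922.3 MB.
At 15 Mbps: 55378.6 / 15 = 3692 s ≈ 61.5 minutes.

61.5 minutes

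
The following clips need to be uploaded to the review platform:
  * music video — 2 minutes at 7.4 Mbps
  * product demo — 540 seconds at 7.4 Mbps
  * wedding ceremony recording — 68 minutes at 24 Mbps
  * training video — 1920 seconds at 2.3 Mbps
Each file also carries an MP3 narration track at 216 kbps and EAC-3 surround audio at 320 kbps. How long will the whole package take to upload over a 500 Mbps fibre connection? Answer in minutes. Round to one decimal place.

3.7 minutes

Audio total: 216 + 320 = 536 kbps = 0.536 Mbps.
music video: 7.936 Mbps × 120 s = 952.3 Mb
product demo: 7.936 Mbps × 540 s = 4285.4 Mb
wedding ceremony recording: 24.536 Mbps × 4080 s = 100106.9 Mb
training video: 2.836 Mbps × 1920 s = 5445.1 Mb
Total: 110789.8 Mb = 13848.7 MB.
At 500 Mbps: 110789.8 / 500 = 222 s ≈ 3.69 minutes.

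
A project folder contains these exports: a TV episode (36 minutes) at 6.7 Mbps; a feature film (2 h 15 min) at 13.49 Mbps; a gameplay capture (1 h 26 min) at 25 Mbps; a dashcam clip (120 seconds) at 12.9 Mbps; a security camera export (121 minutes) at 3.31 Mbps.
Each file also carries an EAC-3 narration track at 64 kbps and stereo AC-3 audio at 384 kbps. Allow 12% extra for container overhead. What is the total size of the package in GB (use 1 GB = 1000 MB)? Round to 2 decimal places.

Audio total: 64 + 384 = 448 kbps = 0.448 Mbps.
TV episode: 7.148 Mbps × 2160 s × 1.12 = 17292.4 Mb
feature film: 13.938 Mbps × 8100 s × 1.12 = 126445.5 Mb
gameplay capture: 25.448 Mbps × 5160 s × 1.12 = 147069.1 Mb
dashcam clip: 13.348 Mbps × 120 s × 1.12 = 1794.0 Mb
security camera export: 3.758 Mbps × 7260 s × 1.12 = 30557.0 Mb
Total: 323158.1 Mb = 40394.8 MB.
= 40.39 GB.

40.39 GB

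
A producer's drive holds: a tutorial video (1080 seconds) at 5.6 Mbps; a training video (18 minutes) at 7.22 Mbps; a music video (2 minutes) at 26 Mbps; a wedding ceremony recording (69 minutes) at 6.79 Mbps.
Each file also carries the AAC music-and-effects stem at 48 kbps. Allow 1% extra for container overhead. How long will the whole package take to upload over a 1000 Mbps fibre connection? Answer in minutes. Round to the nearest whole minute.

1 minutes

Audio: 48 kbps = 0.048 Mbps.
tutorial video: 5.648 Mbps × 1080 s × 1.01 = 6160.8 Mb
training video: 7.268 Mbps × 1080 s × 1.01 = 7927.9 Mb
music video: 26.048 Mbps × 120 s × 1.01 = 3157.0 Mb
wedding ceremony recording: 6.838 Mbps × 4140 s × 1.01 = 28592.4 Mb
Total: 45838.2 Mb = 5729.8 MB.
At 1000 Mbps: 45838.2 / 1000 = 46 s ≈ 0.764 minutes.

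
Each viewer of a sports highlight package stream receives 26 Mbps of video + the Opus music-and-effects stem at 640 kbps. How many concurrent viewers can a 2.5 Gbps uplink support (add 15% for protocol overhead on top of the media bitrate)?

81

Audio: 640 kbps = 0.640 Mbps.
Per-viewer media rate: 26.640 Mbps.
On the wire with 15% overhead: 30.636 Mbps.
2.5 Gbps = 2,500 Mbps; 2,500 / 30.636 = 81.60 → 81 viewers.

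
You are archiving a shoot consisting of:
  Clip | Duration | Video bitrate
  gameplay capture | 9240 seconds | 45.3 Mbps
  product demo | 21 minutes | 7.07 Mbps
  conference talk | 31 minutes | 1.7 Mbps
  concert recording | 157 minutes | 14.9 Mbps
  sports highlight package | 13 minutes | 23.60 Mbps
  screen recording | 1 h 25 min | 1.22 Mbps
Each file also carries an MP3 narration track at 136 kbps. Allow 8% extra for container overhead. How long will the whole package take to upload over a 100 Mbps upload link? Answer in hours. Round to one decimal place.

1.8 hours

Audio: 136 kbps = 0.136 Mbps.
gameplay capture: 45.436 Mbps × 9240 s × 1.08 = 453414.9 Mb
product demo: 7.206 Mbps × 1260 s × 1.08 = 9805.9 Mb
conference talk: 1.836 Mbps × 1860 s × 1.08 = 3688.2 Mb
concert recording: 15.036 Mbps × 9420 s × 1.08 = 152970.2 Mb
sports highlight package: 23.736 Mbps × 780 s × 1.08 = 19995.2 Mb
screen recording: 1.356 Mbps × 5100 s × 1.08 = 7468.8 Mb
Total: 647343.3 Mb = 80917.9 MB.
At 100 Mbps: 647343.3 / 100 = 6473 s ≈ 1.8 hours.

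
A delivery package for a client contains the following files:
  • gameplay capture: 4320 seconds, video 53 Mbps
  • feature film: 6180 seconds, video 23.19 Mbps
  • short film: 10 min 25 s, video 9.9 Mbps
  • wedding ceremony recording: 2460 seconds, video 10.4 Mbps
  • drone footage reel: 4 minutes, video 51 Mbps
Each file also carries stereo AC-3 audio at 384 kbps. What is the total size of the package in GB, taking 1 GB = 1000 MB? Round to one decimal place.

52.7 GB

Audio: 384 kbps = 0.384 Mbps.
gameplay capture: 53.384 Mbps × 4320 s = 230618.9 Mb
feature film: 23.574 Mbps × 6180 s = 145687.3 Mb
short film: 10.284 Mbps × 625 s = 6427.5 Mb
wedding ceremony recording: 10.784 Mbps × 2460 s = 26528.6 Mb
drone footage reel: 51.384 Mbps × 240 s = 12332.2 Mb
Total: 421594.5 Mb = 52699.3 MB.
= 52.70 GB.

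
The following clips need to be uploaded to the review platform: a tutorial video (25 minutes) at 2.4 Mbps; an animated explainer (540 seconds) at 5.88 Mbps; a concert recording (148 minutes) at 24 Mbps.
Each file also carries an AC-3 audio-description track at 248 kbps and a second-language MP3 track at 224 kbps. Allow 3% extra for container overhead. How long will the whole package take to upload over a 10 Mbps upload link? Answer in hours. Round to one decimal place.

6.4 hours

Audio total: 248 + 224 = 472 kbps = 0.472 Mbps.
tutorial video: 2.872 Mbps × 1500 s × 1.03 = 4437.2 Mb
animated explainer: 6.352 Mbps × 540 s × 1.03 = 3533.0 Mb
concert recording: 24.472 Mbps × 8880 s × 1.03 = 223830.7 Mb
Total: 231800.9 Mb = 28975.1 MB.
At 10 Mbps: 231800.9 / 10 = 23180 s ≈ 6.44 hours.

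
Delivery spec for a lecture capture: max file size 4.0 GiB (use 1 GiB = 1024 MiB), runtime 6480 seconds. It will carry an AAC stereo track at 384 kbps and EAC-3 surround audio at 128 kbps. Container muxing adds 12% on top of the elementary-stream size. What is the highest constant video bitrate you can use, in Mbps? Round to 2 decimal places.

4.22 Mbps

Budget: 4.0 GiB = 34359.7 Mb.
Stream payload after overhead: 34359.7 / 1.12 = 30678.3 Mb.
Total bitrate budget: 30678.3 Mb / 6480 s = 4.734 Mbps.
Audio total: 384 + 128 = 512 kbps = 0.512 Mbps.
Video: 4.734 − 0.512 = 4.222 Mbps.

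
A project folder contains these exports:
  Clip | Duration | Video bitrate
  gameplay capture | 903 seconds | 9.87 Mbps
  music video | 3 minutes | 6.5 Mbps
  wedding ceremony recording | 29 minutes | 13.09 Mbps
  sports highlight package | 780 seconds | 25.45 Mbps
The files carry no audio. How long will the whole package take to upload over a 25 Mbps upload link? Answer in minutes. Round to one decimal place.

gameplay capture: 9.870 Mbps × 903 s = 8912.6 Mb
music video: 6.500 Mbps × 180 s = 1170.0 Mb
wedding ceremony recording: 13.090 Mbps × 1740 s = 22776.6 Mb
sports highlight package: 25.450 Mbps × 780 s = 19851.0 Mb
Total: 52710.2 Mb = 6588.8 MB.
At 25 Mbps: 52710.2 / 25 = 2108 s ≈ 35.1 minutes.

35.1 minutes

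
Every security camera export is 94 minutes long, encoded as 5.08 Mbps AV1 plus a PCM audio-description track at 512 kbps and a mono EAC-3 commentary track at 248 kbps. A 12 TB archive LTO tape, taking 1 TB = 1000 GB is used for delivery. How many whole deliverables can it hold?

94 min = 5640 s
Audio total: 512 + 248 = 760 kbps = 0.760 Mbps.
Total bitrate: 5.840 Mbps.
Per item: 5.840 Mbps × 5640 s = 32,938 Mb = 4,117 MB.
Capacity: 12 TB = 96,000,000 Mb; 2914.60 items → 2914 complete.

2914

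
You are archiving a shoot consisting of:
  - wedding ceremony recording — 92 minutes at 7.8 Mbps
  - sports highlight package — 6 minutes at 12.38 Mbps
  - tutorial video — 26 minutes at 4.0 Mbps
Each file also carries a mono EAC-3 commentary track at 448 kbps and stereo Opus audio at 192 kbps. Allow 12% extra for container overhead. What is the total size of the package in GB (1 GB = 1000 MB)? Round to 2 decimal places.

8.19 GB

Audio total: 448 + 192 = 640 kbps = 0.640 Mbps.
wedding ceremony recording: 8.440 Mbps × 5520 s × 1.12 = 52179.5 Mb
sports highlight package: 13.020 Mbps × 360 s × 1.12 = 5249.7 Mb
tutorial video: 4.640 Mbps × 1560 s × 1.12 = 8107.0 Mb
Total: 65536.1 Mb = 8192.0 MB.
= 8.192 GB.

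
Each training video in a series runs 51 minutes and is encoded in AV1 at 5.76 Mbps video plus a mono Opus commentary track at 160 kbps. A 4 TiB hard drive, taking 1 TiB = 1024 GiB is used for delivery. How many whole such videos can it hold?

51 min = 3060 s
Audio: 160 kbps = 0.160 Mbps.
Total bitrate: 5.920 Mbps.
Per item: 5.920 Mbps × 3060 s = 18,115 Mb = 2,264 MB.
Capacity: 4 TiB = 35,184,372 Mb; 1942.26 items → 1942 complete.

1942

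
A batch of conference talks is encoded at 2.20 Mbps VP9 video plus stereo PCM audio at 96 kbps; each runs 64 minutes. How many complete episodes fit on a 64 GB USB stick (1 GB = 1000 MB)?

64 min = 3840 s
Audio: 96 kbps = 0.096 Mbps.
Total bitrate: 2.296 Mbps.
Per item: 2.296 Mbps × 3840 s = 8,817 Mb = 1,102 MB.
Capacity: 64 GB = 512,000 Mb; 58.07 items → 58 complete.

58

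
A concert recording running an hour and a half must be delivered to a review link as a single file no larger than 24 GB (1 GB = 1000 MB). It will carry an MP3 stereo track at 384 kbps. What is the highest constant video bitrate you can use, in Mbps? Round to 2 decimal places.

Budget: 24 GB = 192000.0 Mb.
1.5 h = 5400 s
Total bitrate budget: 192000.0 Mb / 5400 s = 35.556 Mbps.
Audio: 384 kbps = 0.384 Mbps.
Video: 35.556 − 0.384 = 35.172 Mbps.

35.17 Mbps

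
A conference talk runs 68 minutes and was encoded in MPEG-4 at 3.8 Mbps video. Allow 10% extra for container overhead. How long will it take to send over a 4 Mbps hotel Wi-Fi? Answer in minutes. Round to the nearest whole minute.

68 min = 4080 s
File: 3.800 Mbps × 4080 s = 15504.0 Mb.
With 10% container overhead: ×1.10. → 17054.4 Mb.
At 4 Mbps: 17054.4 / 4 = 4263.6 s ≈ 71.1 minutes.

71 minutes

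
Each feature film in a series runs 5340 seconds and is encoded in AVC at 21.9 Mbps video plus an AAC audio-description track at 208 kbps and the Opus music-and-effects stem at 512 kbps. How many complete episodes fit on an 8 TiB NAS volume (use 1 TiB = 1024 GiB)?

582

Audio total: 208 + 512 = 720 kbps = 0.720 Mbps.
Total bitrate: 22.620 Mbps.
Per item: 22.620 Mbps × 5340 s = 120,791 Mb = 15,099 MB.
Capacity: 8 TiB = 70,368,744 Mb; 582.57 items → 582 complete.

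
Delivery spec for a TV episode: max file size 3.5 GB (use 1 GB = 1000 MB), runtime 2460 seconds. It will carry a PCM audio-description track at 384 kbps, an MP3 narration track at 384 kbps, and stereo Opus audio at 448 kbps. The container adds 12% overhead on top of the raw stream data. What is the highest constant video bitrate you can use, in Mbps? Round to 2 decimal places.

Budget: 3.5 GB = 28000.0 Mb.
Stream payload after overhead: 28000.0 / 1.12 = 25000.0 Mb.
Total bitrate budget: 25000.0 Mb / 2460 s = 10.163 Mbps.
Audio total: 384 + 384 + 448 = 1216 kbps = 1.216 Mbps.
Video: 10.163 − 1.216 = 8.947 Mbps.

8.95 Mbps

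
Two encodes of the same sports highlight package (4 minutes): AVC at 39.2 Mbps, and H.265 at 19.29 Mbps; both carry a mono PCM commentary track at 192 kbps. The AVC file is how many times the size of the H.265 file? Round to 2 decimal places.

4 min = 240 s
Audio: 192 kbps = 0.192 Mbps.
AVC: 39.392 Mbps × 240 s = 9454.1 Mb = 1.182 GB.
H.265: 19.482 Mbps × 240 s = 4675.7 Mb = 0.584 GB.
Ratio: 1.182 / 0.584 = 2.022.

2.02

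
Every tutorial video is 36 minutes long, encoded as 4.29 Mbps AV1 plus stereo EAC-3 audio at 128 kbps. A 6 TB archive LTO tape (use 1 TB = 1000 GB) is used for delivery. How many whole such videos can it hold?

36 min = 2160 s
Audio: 128 kbps = 0.128 Mbps.
Total bitrate: 4.418 Mbps.
Per item: 4.418 Mbps × 2160 s = 9,543 Mb = 1,193 MB.
Capacity: 6 TB = 48,000,000 Mb; 5029.93 items → 5029 complete.

5029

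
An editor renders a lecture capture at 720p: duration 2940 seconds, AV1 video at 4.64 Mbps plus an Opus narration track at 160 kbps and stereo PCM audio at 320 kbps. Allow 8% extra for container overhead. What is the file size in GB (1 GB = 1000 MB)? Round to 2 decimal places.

2.03 GB

Audio total: 160 + 320 = 480 kbps = 0.480 Mbps.
Total bitrate: 4.64 + 0.480 = 5.120 Mbps.
Stream data: 5.120 Mbps × 2940 s = 15052.8 Mb.
With 8% container overhead: ×1.08.
16,257 Mb ÷ 8 = 2,032 MB → 2.032 GB.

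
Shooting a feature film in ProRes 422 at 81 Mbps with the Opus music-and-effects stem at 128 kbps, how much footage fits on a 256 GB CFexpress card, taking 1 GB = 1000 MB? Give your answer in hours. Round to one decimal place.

Audio: 128 kbps = 0.128 Mbps.
Total bitrate: 81 + 0.128 = 81.128 Mbps.
Capacity: 256 GB = 2,048,000 Mb.
Recording time: 2,048,000 / 81.128 = 25,244 s ≈ 7.01 hours.

7.0 hours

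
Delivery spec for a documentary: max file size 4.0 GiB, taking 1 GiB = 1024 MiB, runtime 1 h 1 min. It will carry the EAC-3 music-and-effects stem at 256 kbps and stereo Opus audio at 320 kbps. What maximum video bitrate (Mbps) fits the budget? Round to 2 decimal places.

8.81 Mbps

Budget: 4.0 GiB = 34359.7 Mb.
1 h 1 min = 61 min = 3660 s
Total bitrate budget: 34359.7 Mb / 3660 s = 9.388 Mbps.
Audio total: 256 + 320 = 576 kbps = 0.576 Mbps.
Video: 9.388 − 0.576 = 8.812 Mbps.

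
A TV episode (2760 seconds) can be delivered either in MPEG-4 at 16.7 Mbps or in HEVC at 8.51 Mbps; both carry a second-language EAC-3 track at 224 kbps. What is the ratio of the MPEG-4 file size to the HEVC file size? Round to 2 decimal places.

Audio: 224 kbps = 0.224 Mbps.
MPEG-4: 16.924 Mbps × 2760 s = 46710.2 Mb = 5.839 GB.
HEVC: 8.734 Mbps × 2760 s = 24105.8 Mb = 3.013 GB.
Ratio: 5.839 / 3.013 = 1.938.

1.94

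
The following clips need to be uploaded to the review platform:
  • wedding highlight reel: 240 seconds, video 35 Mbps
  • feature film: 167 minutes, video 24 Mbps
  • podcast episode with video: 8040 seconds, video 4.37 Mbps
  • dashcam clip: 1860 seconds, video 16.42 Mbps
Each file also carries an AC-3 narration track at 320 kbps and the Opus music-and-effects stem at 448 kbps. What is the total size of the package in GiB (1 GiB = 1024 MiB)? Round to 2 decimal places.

Audio total: 320 + 448 = 768 kbps = 0.768 Mbps.
wedding highlight reel: 35.768 Mbps × 240 s = 8584.3 Mb
feature film: 24.768 Mbps × 10020 s = 248175.4 Mb
podcast episode with video: 5.138 Mbps × 8040 s = 41309.5 Mb
dashcam clip: 17.188 Mbps × 1860 s = 31969.7 Mb
Total: 330038.9 Mb = 41254.9 MB.
= 38.42 GiB.

38.42 GiB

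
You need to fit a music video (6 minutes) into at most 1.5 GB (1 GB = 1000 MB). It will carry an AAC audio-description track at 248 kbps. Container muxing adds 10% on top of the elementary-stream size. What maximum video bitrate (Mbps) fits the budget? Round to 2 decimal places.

Budget: 1.5 GB = 12000.0 Mb.
Stream payload after overhead: 12000.0 / 1.10 = 10909.1 Mb.
6 min = 360 s
Total bitrate budget: 10909.1 Mb / 360 s = 30.303 Mbps.
Audio: 248 kbps = 0.248 Mbps.
Video: 30.303 − 0.248 = 30.055 Mbps.

30.06 Mbps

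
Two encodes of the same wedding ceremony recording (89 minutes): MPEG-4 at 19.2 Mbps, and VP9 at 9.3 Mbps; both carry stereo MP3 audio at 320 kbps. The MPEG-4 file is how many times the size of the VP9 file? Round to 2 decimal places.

2.03

89 min = 5340 s
Audio: 320 kbps = 0.320 Mbps.
MPEG-4: 19.520 Mbps × 5340 s = 104236.8 Mb = 13.030 GB.
VP9: 9.620 Mbps × 5340 s = 51370.8 Mb = 6.421 GB.
Ratio: 13.030 / 6.421 = 2.029.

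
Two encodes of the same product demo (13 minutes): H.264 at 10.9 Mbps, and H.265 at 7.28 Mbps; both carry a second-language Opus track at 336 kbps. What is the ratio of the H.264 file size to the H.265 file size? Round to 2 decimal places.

13 min = 780 s
Audio: 336 kbps = 0.336 Mbps.
H.264: 11.236 Mbps × 780 s = 8764.1 Mb = 1.096 GB.
H.265: 7.616 Mbps × 780 s = 5940.5 Mb = 0.743 GB.
Ratio: 1.096 / 0.743 = 1.475.

1.48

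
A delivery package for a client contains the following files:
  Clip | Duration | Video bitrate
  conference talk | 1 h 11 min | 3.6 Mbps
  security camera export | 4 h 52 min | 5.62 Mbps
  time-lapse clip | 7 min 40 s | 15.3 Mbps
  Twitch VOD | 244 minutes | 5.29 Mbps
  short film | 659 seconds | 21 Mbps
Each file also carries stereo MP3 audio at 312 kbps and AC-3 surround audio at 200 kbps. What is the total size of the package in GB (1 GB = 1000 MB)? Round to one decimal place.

28.9 GB

Audio total: 312 + 200 = 512 kbps = 0.512 Mbps.
conference talk: 4.112 Mbps × 4260 s = 17517.1 Mb
security camera export: 6.132 Mbps × 17520 s = 107432.6 Mb
time-lapse clip: 15.812 Mbps × 460 s = 7273.5 Mb
Twitch VOD: 5.802 Mbps × 14640 s = 84941.3 Mb
short film: 21.512 Mbps × 659 s = 14176.4 Mb
Total: 231341.0 Mb = 28917.6 MB.
= 28.92 GB.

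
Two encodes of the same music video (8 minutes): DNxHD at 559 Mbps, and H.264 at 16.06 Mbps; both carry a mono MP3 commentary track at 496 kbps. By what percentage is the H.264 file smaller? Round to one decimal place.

8 min = 480 s
Audio: 496 kbps = 0.496 Mbps.
DNxHD: 559.496 Mbps × 480 s = 268558.1 Mb = 33.570 GB.
H.264: 16.556 Mbps × 480 s = 7946.9 Mb = 0.993 GB.
Reduction: (1 − 0.993/33.570) × 100 = 97.04%.

97.0%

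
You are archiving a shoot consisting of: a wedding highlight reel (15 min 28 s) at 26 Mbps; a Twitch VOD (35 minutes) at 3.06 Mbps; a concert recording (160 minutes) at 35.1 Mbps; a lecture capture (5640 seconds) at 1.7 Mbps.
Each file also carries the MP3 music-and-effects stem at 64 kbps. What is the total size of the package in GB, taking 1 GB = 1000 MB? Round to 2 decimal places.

47.28 GB

Audio: 64 kbps = 0.064 Mbps.
wedding highlight reel: 26.064 Mbps × 928 s = 24187.4 Mb
Twitch VOD: 3.124 Mbps × 2100 s = 6560.4 Mb
concert recording: 35.164 Mbps × 9600 s = 337574.4 Mb
lecture capture: 1.764 Mbps × 5640 s = 9949.0 Mb
Total: 378271.2 Mb = 47283.9 MB.
= 47.28 GB.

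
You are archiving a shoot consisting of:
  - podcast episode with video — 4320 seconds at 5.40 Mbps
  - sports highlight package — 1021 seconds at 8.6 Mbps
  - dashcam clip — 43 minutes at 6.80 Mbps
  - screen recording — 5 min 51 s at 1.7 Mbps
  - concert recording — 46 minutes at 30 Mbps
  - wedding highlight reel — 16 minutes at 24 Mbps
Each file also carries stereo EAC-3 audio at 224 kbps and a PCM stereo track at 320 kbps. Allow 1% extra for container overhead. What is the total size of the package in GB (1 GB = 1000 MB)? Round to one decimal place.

Audio total: 224 + 320 = 544 kbps = 0.544 Mbps.
podcast episode with video: 5.944 Mbps × 4320 s × 1.01 = 25934.9 Mb
sports highlight package: 9.144 Mbps × 1021 s × 1.01 = 9429.4 Mb
dashcam clip: 7.344 Mbps × 2580 s × 1.01 = 19137.0 Mb
screen recording: 2.244 Mbps × 351 s × 1.01 = 795.5 Mb
concert recording: 30.544 Mbps × 2760 s × 1.01 = 85144.5 Mb
wedding highlight reel: 24.544 Mbps × 960 s × 1.01 = 23797.9 Mb
Total: 164239.1 Mb = 20529.9 MB.
= 20.53 GB.

20.5 GB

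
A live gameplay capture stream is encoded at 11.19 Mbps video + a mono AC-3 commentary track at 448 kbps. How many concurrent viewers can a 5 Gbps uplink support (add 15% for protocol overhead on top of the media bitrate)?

Audio: 448 kbps = 0.448 Mbps.
Per-viewer media rate: 11.638 Mbps.
On the wire with 15% overhead: 13.384 Mbps.
5 Gbps = 5,000 Mbps; 5,000 / 13.384 = 373.59 → 373 viewers.

373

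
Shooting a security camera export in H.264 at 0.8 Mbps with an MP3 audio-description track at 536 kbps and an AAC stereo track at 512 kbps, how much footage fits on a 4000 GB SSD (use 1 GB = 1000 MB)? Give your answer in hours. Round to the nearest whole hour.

Audio total: 536 + 512 = 1048 kbps = 1.048 Mbps.
Total bitrate: 0.8 + 1.048 = 1.848 Mbps.
Capacity: 4000 GB = 32,000,000 Mb.
Recording time: 32,000,000 / 1.848 = 17,316,017 s ≈ 4,810 hours.

4810 hours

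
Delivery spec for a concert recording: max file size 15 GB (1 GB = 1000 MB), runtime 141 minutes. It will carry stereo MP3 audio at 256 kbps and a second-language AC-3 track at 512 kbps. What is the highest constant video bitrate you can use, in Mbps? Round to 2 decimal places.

Budget: 15 GB = 120000.0 Mb.
141 min = 8460 s
Total bitrate budget: 120000.0 Mb / 8460 s = 14.184 Mbps.
Audio total: 256 + 512 = 768 kbps = 0.768 Mbps.
Video: 14.184 − 0.768 = 13.416 Mbps.

13.42 Mbps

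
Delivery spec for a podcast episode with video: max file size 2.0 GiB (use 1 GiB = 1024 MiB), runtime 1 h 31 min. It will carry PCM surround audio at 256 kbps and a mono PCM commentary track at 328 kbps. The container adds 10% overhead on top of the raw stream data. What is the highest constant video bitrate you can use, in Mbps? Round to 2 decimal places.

Budget: 2.0 GiB = 17179.9 Mb.
Stream payload after overhead: 17179.9 / 1.10 = 15618.1 Mb.
1 h 31 min = 91 min = 5460 s
Total bitrate budget: 15618.1 Mb / 5460 s = 2.860 Mbps.
Audio total: 256 + 328 = 584 kbps = 0.584 Mbps.
Video: 2.860 − 0.584 = 2.276 Mbps.

2.28 Mbps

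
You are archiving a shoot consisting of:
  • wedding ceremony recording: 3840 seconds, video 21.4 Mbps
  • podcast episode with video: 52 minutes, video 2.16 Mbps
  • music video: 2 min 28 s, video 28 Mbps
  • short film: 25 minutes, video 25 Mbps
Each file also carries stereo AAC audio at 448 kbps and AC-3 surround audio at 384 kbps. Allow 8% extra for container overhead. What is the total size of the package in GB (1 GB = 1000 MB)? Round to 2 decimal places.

18.59 GB

Audio total: 448 + 384 = 832 kbps = 0.832 Mbps.
wedding ceremony recording: 22.232 Mbps × 3840 s × 1.08 = 92200.6 Mb
podcast episode with video: 2.992 Mbps × 3120 s × 1.08 = 10081.8 Mb
music video: 28.832 Mbps × 148 s × 1.08 = 4608.5 Mb
short film: 25.832 Mbps × 1500 s × 1.08 = 41847.8 Mb
Total: 148738.7 Mb = 18592.3 MB.
= 18.59 GB.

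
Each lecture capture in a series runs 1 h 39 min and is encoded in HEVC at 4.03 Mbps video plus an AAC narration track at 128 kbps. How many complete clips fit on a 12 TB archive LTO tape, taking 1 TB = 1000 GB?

3886

1 h 39 min = 99 min = 5940 s
Audio: 128 kbps = 0.128 Mbps.
Total bitrate: 4.158 Mbps.
Per item: 4.158 Mbps × 5940 s = 24,699 Mb = 3,087 MB.
Capacity: 12 TB = 96,000,000 Mb; 3886.87 items → 3886 complete.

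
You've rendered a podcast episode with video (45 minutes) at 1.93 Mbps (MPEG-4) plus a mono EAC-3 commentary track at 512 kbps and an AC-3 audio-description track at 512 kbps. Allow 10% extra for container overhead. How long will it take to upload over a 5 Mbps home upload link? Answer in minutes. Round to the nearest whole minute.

29 minutes

45 min = 2700 s
Audio total: 512 + 512 = 1024 kbps = 1.024 Mbps.
Total bitrate: 2.954 Mbps.
File: 2.954 Mbps × 2700 s = 7975.8 Mb.
With 10% container overhead: ×1.10. → 8773.4 Mb.
At 5 Mbps: 8773.4 / 5 = 1754.7 s ≈ 29.2 minutes.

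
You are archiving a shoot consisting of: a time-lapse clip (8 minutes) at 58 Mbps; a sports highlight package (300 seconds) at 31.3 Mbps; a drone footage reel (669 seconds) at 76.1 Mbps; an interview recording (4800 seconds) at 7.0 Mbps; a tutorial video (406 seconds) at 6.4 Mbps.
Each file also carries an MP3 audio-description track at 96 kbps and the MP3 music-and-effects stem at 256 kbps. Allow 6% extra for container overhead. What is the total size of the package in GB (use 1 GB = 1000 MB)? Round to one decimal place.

Audio total: 96 + 256 = 352 kbps = 0.352 Mbps.
time-lapse clip: 58.352 Mbps × 480 s × 1.06 = 29689.5 Mb
sports highlight package: 31.652 Mbps × 300 s × 1.06 = 10065.3 Mb
drone footage reel: 76.452 Mbps × 669 s × 1.06 = 54215.2 Mb
interview recording: 7.352 Mbps × 4800 s × 1.06 = 37407.0 Mb
tutorial video: 6.752 Mbps × 406 s × 1.06 = 2905.8 Mb
Total: 134282.8 Mb = 16785.3 MB.
= 16.79 GB.

16.8 GB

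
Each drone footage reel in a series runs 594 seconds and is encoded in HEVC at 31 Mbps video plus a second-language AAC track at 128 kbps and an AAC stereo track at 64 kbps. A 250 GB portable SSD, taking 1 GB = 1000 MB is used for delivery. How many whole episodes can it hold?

107

Audio total: 128 + 64 = 192 kbps = 0.192 Mbps.
Total bitrate: 31.192 Mbps.
Per item: 31.192 Mbps × 594 s = 18,528 Mb = 2,316 MB.
Capacity: 250 GB = 2,000,000 Mb; 107.94 items → 107 complete.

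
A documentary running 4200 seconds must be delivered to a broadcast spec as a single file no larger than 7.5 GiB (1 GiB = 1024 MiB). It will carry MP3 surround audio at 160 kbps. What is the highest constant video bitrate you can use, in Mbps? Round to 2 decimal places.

15.18 Mbps

Budget: 7.5 GiB = 64424.5 Mb.
Total bitrate budget: 64424.5 Mb / 4200 s = 15.339 Mbps.
Audio: 160 kbps = 0.160 Mbps.
Video: 15.339 − 0.160 = 15.179 Mbps.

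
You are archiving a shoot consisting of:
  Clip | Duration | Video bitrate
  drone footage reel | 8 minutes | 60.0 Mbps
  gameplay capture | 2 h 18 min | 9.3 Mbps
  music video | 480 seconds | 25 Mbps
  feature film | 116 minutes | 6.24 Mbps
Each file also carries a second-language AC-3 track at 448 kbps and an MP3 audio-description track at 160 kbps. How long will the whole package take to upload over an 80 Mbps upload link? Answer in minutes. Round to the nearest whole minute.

Audio total: 448 + 160 = 608 kbps = 0.608 Mbps.
drone footage reel: 60.608 Mbps × 480 s = 29091.8 Mb
gameplay capture: 9.908 Mbps × 8280 s = 82038.2 Mb
music video: 25.608 Mbps × 480 s = 12291.8 Mb
feature film: 6.848 Mbps × 6960 s = 47662.1 Mb
Total: 171084.0 Mb = 21385.5 MB.
At 80 Mbps: 171084.0 / 80 = 2139 s ≈ 35.6 minutes.

36 minutes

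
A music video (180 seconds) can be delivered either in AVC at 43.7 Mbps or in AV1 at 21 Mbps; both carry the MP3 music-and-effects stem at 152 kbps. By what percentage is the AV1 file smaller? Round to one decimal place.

51.8%

Audio: 152 kbps = 0.152 Mbps.
AVC: 43.852 Mbps × 180 s = 7893.4 Mb = 0.987 GB.
AV1: 21.152 Mbps × 180 s = 3807.4 Mb = 0.476 GB.
Reduction: (1 − 0.476/0.987) × 100 = 51.77%.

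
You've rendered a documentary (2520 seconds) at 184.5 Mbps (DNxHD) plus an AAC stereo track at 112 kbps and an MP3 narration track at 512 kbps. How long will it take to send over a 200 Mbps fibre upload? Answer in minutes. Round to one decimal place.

Audio total: 112 + 512 = 624 kbps = 0.624 Mbps.
Total bitrate: 185.124 Mbps.
File: 185.124 Mbps × 2520 s = 466512.5 Mb.
At 200 Mbps: 466512.5 / 200 = 2332.6 s ≈ 38.9 minutes.

38.9 minutes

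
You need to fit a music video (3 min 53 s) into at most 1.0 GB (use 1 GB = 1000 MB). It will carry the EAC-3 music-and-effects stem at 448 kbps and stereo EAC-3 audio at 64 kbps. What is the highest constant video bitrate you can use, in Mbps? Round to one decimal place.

33.8 Mbps

Budget: 1.0 GB = 8000.0 Mb.
3 min 53 s = 233 s
Total bitrate budget: 8000.0 Mb / 233 s = 34.335 Mbps.
Audio total: 448 + 64 = 512 kbps = 0.512 Mbps.
Video: 34.335 − 0.512 = 33.823 Mbps.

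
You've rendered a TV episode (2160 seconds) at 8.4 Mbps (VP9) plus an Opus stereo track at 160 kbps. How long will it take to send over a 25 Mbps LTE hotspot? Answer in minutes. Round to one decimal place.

12.3 minutes

Audio: 160 kbps = 0.160 Mbps.
Total bitrate: 8.560 Mbps.
File: 8.560 Mbps × 2160 s = 18489.6 Mb.
At 25 Mbps: 18489.6 / 25 = 739.6 s ≈ 12.3 minutes.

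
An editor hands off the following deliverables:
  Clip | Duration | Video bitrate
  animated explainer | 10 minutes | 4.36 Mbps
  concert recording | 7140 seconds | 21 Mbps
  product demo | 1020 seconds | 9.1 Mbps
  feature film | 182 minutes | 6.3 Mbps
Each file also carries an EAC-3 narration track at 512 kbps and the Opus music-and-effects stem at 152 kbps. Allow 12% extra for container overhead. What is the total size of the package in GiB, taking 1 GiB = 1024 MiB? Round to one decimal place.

31.8 GiB

Audio total: 512 + 152 = 664 kbps = 0.664 Mbps.
animated explainer: 5.024 Mbps × 600 s × 1.12 = 3376.1 Mb
concert recording: 21.664 Mbps × 7140 s × 1.12 = 173242.7 Mb
product demo: 9.764 Mbps × 1020 s × 1.12 = 11154.4 Mb
feature film: 6.964 Mbps × 10920 s × 1.12 = 85172.5 Mb
Total: 272945.7 Mb = 34118.2 MB.
= 31.78 GiB.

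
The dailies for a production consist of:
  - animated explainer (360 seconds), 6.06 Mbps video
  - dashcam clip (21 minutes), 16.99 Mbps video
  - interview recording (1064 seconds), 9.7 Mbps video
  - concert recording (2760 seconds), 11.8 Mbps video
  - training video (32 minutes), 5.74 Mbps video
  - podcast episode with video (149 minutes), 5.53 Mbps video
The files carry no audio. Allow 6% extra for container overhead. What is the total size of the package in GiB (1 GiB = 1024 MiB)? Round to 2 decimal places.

15.66 GiB

animated explainer: 6.060 Mbps × 360 s × 1.06 = 2312.5 Mb
dashcam clip: 16.990 Mbps × 1260 s × 1.06 = 22691.8 Mb
interview recording: 9.700 Mbps × 1064 s × 1.06 = 10940.0 Mb
concert recording: 11.800 Mbps × 2760 s × 1.06 = 34522.1 Mb
training video: 5.740 Mbps × 1920 s × 1.06 = 11682.0 Mb
podcast episode with video: 5.530 Mbps × 8940 s × 1.06 = 52404.5 Mb
Total: 134553.0 Mb = 16819.1 MB.
= 15.66 GiB.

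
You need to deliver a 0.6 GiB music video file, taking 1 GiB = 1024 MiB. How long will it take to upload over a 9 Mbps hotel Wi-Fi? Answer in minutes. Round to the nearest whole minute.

10 minutes

File: 0.6 GiB = 5154.0 Mb.
At 9 Mbps: 5154.0 / 9 = 572.7 s ≈ 9.54 minutes.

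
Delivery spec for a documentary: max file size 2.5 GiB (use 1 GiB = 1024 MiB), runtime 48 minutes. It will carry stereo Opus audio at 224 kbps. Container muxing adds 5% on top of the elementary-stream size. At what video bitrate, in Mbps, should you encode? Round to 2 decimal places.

6.88 Mbps

Budget: 2.5 GiB = 21474.8 Mb.
Stream payload after overhead: 21474.8 / 1.05 = 20452.2 Mb.
48 min = 2880 s
Total bitrate budget: 20452.2 Mb / 2880 s = 7.101 Mbps.
Audio: 224 kbps = 0.224 Mbps.
Video: 7.101 − 0.224 = 6.877 Mbps.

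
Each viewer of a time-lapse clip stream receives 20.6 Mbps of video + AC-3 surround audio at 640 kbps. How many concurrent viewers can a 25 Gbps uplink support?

1177

Audio: 640 kbps = 0.640 Mbps.
Per-viewer media rate: 21.240 Mbps.
25 Gbps = 25,000 Mbps; 25,000 / 21.240 = 1177.02 → 1177 viewers.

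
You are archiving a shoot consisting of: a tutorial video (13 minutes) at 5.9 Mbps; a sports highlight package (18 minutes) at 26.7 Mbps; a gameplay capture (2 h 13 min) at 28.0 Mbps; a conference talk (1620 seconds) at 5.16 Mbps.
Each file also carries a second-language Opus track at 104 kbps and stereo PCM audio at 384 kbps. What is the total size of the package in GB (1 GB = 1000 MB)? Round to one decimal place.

33.9 GB

Audio total: 104 + 384 = 488 kbps = 0.488 Mbps.
tutorial video: 6.388 Mbps × 780 s = 4982.6 Mb
sports highlight package: 27.188 Mbps × 1080 s = 29363.0 Mb
gameplay capture: 28.488 Mbps × 7980 s = 227334.2 Mb
conference talk: 5.648 Mbps × 1620 s = 9149.8 Mb
Total: 270829.7 Mb = 33853.7 MB.
= 33.85 GB.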